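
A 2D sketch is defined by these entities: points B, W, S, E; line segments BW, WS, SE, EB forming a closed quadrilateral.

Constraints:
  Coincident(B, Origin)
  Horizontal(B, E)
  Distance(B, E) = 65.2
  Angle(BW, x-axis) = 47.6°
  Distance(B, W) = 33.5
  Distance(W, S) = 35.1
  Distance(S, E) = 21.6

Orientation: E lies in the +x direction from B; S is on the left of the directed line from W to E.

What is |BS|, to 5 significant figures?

60.817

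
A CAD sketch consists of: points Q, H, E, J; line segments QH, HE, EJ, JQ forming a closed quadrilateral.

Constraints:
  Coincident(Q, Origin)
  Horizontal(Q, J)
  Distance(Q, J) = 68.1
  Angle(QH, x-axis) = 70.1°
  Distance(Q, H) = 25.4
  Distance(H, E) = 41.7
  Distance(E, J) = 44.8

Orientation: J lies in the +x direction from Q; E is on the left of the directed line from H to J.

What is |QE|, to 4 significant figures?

61.68

Checks: |HE| = 41.70 ✓; |EJ| = 44.80 ✓.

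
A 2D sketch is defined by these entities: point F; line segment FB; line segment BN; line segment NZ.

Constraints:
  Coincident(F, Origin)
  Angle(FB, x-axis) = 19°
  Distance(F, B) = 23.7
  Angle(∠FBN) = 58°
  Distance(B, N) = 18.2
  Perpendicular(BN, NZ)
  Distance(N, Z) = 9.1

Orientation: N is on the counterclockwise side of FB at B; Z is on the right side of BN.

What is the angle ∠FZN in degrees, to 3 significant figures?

10.9°

F is at the origin; FB runs at 19.0° with length 23.7, so B = 23.7·(cos 19.0°, sin 19.0°) = (22.4, 7.72). ∠FBN = 58.0°, so BN runs at 19.0° + (180° − 58.0°) = 141° from the x-axis; with |BN| = 18.2, N = B + 18.2·(cos 141°, sin 141°) = (8.26, 19.2). The perpendicularity gives NZ at right angles to BN; with |NZ| = 9.1 on the right of BN, Z = N + 9.1·(0.629, 0.777) = (14.0, 26.2). Then cos ∠FZN = ZF·ZN / (|ZF||ZN|), giving 10.9°.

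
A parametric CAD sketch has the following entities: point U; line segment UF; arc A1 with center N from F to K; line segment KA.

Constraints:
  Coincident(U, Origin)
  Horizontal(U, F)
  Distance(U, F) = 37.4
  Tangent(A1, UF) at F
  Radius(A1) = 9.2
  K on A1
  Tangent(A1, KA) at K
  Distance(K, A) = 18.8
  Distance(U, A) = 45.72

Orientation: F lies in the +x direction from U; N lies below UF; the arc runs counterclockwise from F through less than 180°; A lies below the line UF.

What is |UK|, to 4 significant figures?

31.11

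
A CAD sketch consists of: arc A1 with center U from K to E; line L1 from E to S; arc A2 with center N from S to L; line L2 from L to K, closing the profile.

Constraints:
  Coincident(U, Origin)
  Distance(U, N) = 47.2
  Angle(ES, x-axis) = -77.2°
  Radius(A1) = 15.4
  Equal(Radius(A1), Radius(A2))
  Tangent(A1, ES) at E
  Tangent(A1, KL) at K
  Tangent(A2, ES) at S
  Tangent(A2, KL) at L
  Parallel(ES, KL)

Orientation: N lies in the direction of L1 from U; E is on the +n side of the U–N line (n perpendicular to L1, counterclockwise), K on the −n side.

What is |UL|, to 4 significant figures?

49.65

Tangency of A1 to both parallel lines with radius 15.4 puts E and K at U ± 15.4·n: E = (15.02, 3.412), K = (-15.02, -3.412). Equal radii place S and L the same way about N: S = N + 15.4·n = (25.47, -42.62), L = N − 15.4·n = (-4.560, -49.44). Then |UL| = |L − U| = 49.65.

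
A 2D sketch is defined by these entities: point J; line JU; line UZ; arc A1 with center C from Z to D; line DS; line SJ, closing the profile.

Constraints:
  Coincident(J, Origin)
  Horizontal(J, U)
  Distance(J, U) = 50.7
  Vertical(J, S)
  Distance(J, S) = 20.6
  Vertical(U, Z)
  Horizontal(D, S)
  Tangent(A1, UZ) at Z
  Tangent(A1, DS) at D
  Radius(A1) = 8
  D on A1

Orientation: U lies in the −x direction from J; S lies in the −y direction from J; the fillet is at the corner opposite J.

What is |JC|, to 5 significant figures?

44.520

J is at the origin; J and U share the same y with |JU| = 50.7 and U on the −x side, so U = (-50.700, 0.0000). J and S share the same x with |JS| = 20.6 and S on the −y side, so S = (0.0000, -20.600). The virtual corner opposite J is at (-50.700, -20.600). Tangency of A1 to UZ means the radius CZ is perpendicular to UZ and A1 meets DS tangentially, so CD is at right angles to DS, with radius 8.0, so the center C sits 8.0 in from both sides at C = (-42.700, -12.600). Then |JC| = |C − J| = 44.520.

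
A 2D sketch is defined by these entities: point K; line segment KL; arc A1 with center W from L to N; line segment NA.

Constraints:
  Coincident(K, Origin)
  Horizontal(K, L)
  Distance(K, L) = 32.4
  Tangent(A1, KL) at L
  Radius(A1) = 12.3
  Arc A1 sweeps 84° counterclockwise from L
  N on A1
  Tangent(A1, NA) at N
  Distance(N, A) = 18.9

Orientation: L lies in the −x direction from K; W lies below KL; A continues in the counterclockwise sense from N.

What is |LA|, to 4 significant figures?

33.02

On A1, L sits at bearing 90° from W; an 84° counterclockwise sweep puts N at bearing 174°, so N = W + 12.3·(cos 174°, sin 174°) = (-44.63, -11.01). Since A1 is tangent to NA there, WN ⟂ NA, so NA runs along (−sin 174°, cos 174°); with |NA| = 18.9, A = (-46.61, -29.81). Then |LA| = |A − L| = 33.02.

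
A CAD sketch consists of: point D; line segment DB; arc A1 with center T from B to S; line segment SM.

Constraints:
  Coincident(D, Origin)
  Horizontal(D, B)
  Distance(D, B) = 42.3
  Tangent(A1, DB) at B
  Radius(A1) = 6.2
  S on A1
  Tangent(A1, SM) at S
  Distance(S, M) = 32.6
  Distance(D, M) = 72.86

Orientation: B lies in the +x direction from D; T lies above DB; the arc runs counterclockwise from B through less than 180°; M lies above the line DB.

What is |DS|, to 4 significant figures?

47.25

Checks: |TS| = 6.200 ✓; ∠(TS, SM) = 90.00° ✓; |SM| = 32.60 ✓; |DM| = 72.86 ✓.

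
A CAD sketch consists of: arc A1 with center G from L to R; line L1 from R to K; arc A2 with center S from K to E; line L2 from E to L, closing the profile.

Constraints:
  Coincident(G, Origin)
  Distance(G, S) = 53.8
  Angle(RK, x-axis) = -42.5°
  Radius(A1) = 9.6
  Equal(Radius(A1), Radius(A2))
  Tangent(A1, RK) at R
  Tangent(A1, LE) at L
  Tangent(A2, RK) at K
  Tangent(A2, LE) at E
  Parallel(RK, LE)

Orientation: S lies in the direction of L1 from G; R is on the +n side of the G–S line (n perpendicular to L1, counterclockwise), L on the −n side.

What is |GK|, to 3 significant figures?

54.6

The slot axis is L1's direction at -42.5°, so u = (cos -42.5°, sin -42.5°) = (0.737, -0.676) and n = (−sin -42.5°, cos -42.5°) = (0.676, 0.737). G is at the origin and S lies 53.8 along u from G, so S = 53.8·u = (39.7, -36.3). Tangency of A1 to both parallel lines with radius 9.6 puts R and L at G ± 9.6·n: R = (6.49, 7.08), L = (-6.49, -7.08). Equal radii place K and E the same way about S: K = S + 9.6·n = (46.2, -29.3), E = S − 9.6·n = (33.2, -43.4). Then |GK| = |K − G| = 54.6.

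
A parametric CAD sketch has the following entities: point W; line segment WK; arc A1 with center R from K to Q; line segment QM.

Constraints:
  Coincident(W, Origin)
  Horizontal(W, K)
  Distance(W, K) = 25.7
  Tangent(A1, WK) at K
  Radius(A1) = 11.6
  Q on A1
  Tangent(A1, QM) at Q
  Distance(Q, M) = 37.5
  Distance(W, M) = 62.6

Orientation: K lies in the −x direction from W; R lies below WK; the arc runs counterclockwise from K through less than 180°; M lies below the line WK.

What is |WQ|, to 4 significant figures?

38.79

Checks: |RQ| = 11.60 ✓; ∠(RQ, QM) = 90.00° ✓; |QM| = 37.50 ✓; |WM| = 62.60 ✓.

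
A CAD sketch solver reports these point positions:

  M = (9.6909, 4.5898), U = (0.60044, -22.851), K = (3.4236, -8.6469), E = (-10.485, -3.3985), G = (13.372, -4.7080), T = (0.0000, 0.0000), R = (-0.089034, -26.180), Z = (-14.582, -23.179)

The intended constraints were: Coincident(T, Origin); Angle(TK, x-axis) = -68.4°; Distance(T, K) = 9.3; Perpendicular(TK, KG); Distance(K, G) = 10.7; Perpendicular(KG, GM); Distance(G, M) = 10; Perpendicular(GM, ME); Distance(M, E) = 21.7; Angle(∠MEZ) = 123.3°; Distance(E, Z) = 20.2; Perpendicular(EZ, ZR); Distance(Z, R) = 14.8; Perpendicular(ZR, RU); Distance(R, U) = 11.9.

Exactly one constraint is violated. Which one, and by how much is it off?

Distance(R, U) = 11.9 — off by 8.50.

T = (0.00, 0.00) ✓; TK at -68.40° ✓; |TK| = 9.300 ✓; ∠(TK, KG) = 90.00° ✓; |KG| = 10.70 ✓; ∠(KG, GM) = 90.00° ✓; |GM| = 10.00 ✓; ∠(GM, ME) = 90.00° ✓; |ME| = 21.70 ✓; ∠MEZ = 123.3° ✓; |EZ| = 20.20 ✓; ∠(EZ, ZR) = 90.00° ✓; |ZR| = 14.80 ✓; ∠(ZR, RU) = 90.00° ✓; |RU| = 3.400 ✗.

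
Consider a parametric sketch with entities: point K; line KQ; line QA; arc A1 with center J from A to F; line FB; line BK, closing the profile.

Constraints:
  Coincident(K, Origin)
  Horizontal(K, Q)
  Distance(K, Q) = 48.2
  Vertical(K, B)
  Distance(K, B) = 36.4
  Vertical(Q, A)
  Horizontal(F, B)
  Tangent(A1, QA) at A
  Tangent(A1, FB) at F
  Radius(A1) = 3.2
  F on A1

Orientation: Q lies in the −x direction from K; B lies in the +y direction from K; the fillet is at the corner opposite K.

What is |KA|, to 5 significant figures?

58.528

K is at the origin; K and Q share the same y with |KQ| = 48.2 and Q on the −x side, so Q = (-48.200, 0.0000). KB is vertical with |KB| = 36.4 and B on the +y side, so B = (0.0000, 36.400). The virtual corner opposite K is at (-48.200, 36.400). Tangency of A1 to QA means the radius JA is perpendicular to QA and since A1 is tangent to FB there, JF ⟂ FB, with radius 3.2, so the center J sits 3.2 in from both sides at J = (-45.000, 33.200). That places the tangent points at A = (-48.200, 33.200) on QA and F = (-45.000, 36.400) on FB. Then |KA| = |A − K| = 58.528.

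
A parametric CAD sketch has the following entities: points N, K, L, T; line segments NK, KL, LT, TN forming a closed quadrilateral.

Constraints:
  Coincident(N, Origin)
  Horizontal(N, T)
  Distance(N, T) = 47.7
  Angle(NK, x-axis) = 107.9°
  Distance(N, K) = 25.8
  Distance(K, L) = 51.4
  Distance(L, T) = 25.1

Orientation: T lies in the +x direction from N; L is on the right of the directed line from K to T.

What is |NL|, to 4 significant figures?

29.83

Checks: |KL| = 51.40 ✓; |LT| = 25.10 ✓.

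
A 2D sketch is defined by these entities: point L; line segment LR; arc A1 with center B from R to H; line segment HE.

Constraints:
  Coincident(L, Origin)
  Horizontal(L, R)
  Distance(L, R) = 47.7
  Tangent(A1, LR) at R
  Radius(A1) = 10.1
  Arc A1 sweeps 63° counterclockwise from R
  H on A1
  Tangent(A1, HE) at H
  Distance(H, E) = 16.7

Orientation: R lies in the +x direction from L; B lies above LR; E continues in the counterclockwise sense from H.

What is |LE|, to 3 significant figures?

67.4

On A1, R sits at bearing -90° from B; a 63° counterclockwise sweep puts H at bearing -27°, so H = B + 10.1·(cos -27°, sin -27°) = (56.7, 5.51). Tangency of A1 to HE means the radius BH is perpendicular to HE, so HE runs along (−sin -27°, cos -27°); with |HE| = 16.7, E = (64.3, 20.4). Then |LE| = |E − L| = 67.4.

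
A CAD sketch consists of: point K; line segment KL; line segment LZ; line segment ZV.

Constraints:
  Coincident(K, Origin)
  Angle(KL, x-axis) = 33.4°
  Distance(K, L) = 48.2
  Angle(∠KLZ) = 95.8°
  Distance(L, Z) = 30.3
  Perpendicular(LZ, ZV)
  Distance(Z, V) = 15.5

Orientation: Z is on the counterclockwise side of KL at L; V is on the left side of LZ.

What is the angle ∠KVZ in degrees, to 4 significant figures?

132.7°

K is at the origin; KL runs at 33.4° with length 48.2, so L = 48.2·(cos 33.4°, sin 33.4°) = (40.24, 26.53). ∠KLZ = 95.8°, so LZ runs at 33.4° + (180° − 95.8°) = 117.6° from the x-axis; with |LZ| = 30.3, Z = L + 30.3·(cos 117.6°, sin 117.6°) = (26.20, 53.39). LZ is perpendicular to ZV; with |ZV| = 15.5 on the left of LZ, V = Z + 15.5·(-0.8862, -0.4633) = (12.47, 46.20). Then cos ∠KVZ = VK·VZ / (|VK||VZ|), giving 132.7°.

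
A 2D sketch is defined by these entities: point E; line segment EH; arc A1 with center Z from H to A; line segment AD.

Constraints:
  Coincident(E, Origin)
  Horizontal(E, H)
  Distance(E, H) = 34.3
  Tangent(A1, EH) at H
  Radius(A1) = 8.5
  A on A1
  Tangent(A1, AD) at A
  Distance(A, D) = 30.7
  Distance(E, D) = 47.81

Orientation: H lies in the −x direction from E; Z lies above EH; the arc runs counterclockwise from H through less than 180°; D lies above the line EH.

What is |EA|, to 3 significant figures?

27.3

Checks: |EH| = 34.30 ✓; ∠(ZH, HE) = 90.00° ✓; |ZH| = 8.500 ✓; |ZA| = 8.500 ✓; ∠(ZA, AD) = 90.00° ✓; |AD| = 30.70 ✓; |ED| = 47.81 ✓.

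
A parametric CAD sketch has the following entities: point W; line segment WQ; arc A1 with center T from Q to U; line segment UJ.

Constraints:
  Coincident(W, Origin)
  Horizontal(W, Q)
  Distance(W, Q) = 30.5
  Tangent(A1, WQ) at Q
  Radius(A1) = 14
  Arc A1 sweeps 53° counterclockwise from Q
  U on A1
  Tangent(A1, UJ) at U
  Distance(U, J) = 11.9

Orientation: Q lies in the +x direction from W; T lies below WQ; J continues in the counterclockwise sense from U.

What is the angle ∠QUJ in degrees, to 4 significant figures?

153.5°

W is at the origin; WQ is horizontal with |WQ| = 30.5 and Q on the +x side, so Q = (30.50, 0.000). Tangency of A1 to WQ means the radius TQ is perpendicular to WQ, so T = Q + (0, -14) = (30.50, -14.00). On A1, Q sits at bearing 90° from T; a 53° counterclockwise sweep puts U at bearing 143°, so U = T + 14.0·(cos 143°, sin 143°) = (19.32, -5.575). The tangent condition forces TU to be normal to UJ, so UJ runs along (−sin 143°, cos 143°); with |UJ| = 11.9, J = (12.16, -15.08). Then cos ∠QUJ = UQ·UJ / (|UQ||UJ|), giving 153.5°.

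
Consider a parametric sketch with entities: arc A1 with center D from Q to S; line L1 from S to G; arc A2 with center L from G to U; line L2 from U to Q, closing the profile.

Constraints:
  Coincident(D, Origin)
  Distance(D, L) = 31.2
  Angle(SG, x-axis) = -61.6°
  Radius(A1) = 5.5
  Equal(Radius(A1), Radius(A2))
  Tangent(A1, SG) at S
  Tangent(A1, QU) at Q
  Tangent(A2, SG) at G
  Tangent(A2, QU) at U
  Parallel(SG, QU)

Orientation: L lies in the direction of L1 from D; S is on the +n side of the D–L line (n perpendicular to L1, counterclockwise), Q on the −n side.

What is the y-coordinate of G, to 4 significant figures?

-24.83

The slot axis is L1's direction at -61.6°, so u = (cos -61.6°, sin -61.6°) = (0.4756, -0.8796) and n = (−sin -61.6°, cos -61.6°) = (0.8796, 0.4756). D is at the origin and L lies 31.2 along u from D, so L = 31.2·u = (14.84, -27.45). Tangency of A1 to both parallel lines with radius 5.5 puts S and Q at D ± 5.5·n: S = (4.838, 2.616), Q = (-4.838, -2.616). Equal radii place G and U the same way about L: G = L + 5.5·n = (19.68, -24.83), U = L − 5.5·n = (10.00, -30.06). So G.y = -24.83.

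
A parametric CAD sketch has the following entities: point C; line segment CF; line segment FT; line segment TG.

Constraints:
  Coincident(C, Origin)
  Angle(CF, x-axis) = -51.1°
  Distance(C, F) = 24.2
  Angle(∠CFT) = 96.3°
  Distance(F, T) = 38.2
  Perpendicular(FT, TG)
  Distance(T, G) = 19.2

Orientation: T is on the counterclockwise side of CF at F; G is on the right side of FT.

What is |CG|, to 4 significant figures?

59.50

∠CFT = 96.3°, so FT runs at -51.1° + (180° − 96.3°) = 32.60° from the x-axis; with |FT| = 38.2, T = F + 38.2·(cos 32.60°, sin 32.60°) = (47.38, 1.748). FT is perpendicular to TG; with |TG| = 19.2 on the right of FT, G = T + 19.2·(0.5388, -0.8425) = (57.72, -14.43). Then |CG| = |G − C| = 59.50.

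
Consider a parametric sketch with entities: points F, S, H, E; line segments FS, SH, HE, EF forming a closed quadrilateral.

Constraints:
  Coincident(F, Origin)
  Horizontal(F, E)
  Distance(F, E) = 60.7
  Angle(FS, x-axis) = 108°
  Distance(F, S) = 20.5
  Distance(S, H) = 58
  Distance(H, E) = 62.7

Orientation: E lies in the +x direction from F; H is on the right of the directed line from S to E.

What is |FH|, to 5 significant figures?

37.521

F is at the origin; F and E share the same y with |FE| = 60.7 and E in +x, so E = (60.7, 0). FS runs at 108.0° with |FS| = 20.5, so S = (-6.3348, 19.497). H is determined by |SH| = 58.0 and |HE| = 62.7 together: it lies at the intersection of circle(S, 58.0) and circle(E, 62.7). With |SE| = 69.813, the foot of the radical line on SE is 30.843 from S and the perpendicular offset is √(58.0² − 30.843²) = 49.119. Taking the right-of-SE solution: H = (9.5637, -36.282).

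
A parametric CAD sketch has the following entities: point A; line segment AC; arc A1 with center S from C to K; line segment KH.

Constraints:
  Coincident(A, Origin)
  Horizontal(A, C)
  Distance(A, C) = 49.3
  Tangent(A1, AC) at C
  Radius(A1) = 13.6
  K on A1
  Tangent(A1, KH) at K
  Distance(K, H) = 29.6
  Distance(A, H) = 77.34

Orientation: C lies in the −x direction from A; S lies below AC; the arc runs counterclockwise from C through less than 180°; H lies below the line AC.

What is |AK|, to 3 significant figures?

64.1

A is at the origin; A and C share the same y with |AC| = 49.3 and C on the −x side, so C = (-49.3, 0.00). Tangency of A1 to AC means the radius SC is perpendicular to AC, so S = C + (0, -13.6) = (-49.3, -13.6). Since SK ⟂ KH (tangency), |SH| = √(13.6² + 29.6²) = 32.6 regardless of where K sits on A1. So H lies on both circle(A, 77.34) and circle(S, 32.6); the below-AC intersection is H = (-64.8, -42.3). K is the foot of the tangent from H: K = (-62.9, -12.7).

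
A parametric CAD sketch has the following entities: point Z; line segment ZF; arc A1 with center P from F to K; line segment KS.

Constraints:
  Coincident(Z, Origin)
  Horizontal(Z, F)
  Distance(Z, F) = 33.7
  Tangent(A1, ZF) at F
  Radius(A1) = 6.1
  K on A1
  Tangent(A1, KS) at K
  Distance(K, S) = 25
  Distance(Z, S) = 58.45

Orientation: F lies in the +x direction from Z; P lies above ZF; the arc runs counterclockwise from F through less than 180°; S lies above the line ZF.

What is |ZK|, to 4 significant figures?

38.45

Z is at the origin; Z and F share the same y with |ZF| = 33.7 and F on the +x side, so F = (33.70, 0.000). Tangency of A1 to ZF means the radius PF is perpendicular to ZF, so P = F + (0, 6.1) = (33.70, 6.100). Since PK ⟂ KS (tangency), |PS| = √(6.1² + 25.0²) = 25.73 regardless of where K sits on A1. So S lies on both circle(Z, 58.45) and circle(P, 25.73); the above-ZF intersection is S = (54.39, 21.40). K is the foot of the tangent from S: K = (38.39, 2.194).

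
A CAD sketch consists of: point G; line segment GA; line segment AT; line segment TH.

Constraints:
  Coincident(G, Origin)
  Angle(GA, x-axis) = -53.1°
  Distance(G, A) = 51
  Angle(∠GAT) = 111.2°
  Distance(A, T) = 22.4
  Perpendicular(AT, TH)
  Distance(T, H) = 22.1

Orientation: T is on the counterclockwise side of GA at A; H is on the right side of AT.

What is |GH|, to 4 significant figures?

80.74

∠GAT = 111.2°, so AT runs at -53.1° + (180° − 111.2°) = 15.70° from the x-axis; with |AT| = 22.4, T = A + 22.4·(cos 15.70°, sin 15.70°) = (52.19, -34.72). AT ⟂ TH; with |TH| = 22.1 on the right of AT, H = T + 22.1·(0.2706, -0.9627) = (58.17, -56.00). Then |GH| = |H − G| = 80.74.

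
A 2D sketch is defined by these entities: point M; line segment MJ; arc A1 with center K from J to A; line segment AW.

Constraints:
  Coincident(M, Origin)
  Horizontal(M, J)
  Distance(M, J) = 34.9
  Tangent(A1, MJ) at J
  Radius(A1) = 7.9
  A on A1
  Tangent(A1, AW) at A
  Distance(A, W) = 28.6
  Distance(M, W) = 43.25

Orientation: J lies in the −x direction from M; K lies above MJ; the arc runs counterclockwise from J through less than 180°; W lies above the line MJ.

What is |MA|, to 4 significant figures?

27.97

Checks: ∠(KJ, JM) = 90.00° ✓; |KJ| = 7.900 ✓; |KA| = 7.900 ✓; ∠(KA, AW) = 90.00° ✓; |AW| = 28.60 ✓; |MW| = 43.25 ✓.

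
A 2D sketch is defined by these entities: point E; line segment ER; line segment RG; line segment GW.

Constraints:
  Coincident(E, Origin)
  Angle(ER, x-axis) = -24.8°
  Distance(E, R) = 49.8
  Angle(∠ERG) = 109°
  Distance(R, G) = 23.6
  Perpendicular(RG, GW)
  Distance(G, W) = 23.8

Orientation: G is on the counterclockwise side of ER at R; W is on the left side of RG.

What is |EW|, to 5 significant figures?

46.123

∠ERG = 109.0°, so RG runs at -24.8° + (180° − 109.0°) = 46.200° from the x-axis; with |RG| = 23.6, G = R + 23.6·(cos 46.200°, sin 46.200°) = (61.542, -3.8552). RG ⟂ GW; with |GW| = 23.8 on the left of RG, W = G + 23.8·(-0.72176, 0.69214) = (44.364, 12.618). Then |EW| = |W − E| = 46.123.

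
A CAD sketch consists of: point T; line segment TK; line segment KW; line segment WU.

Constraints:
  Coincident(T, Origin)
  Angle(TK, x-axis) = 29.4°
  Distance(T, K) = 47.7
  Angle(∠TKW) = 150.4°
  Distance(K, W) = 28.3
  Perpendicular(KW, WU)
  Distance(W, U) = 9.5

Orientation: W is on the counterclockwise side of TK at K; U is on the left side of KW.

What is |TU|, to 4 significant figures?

71.18

∠TKW = 150.4°, so KW runs at 29.4° + (180° − 150.4°) = 59.00° from the x-axis; with |KW| = 28.3, W = K + 28.3·(cos 59.00°, sin 59.00°) = (56.13, 47.67). KW ⟂ WU; with |WU| = 9.5 on the left of KW, U = W + 9.5·(-0.8572, 0.5150) = (47.99, 52.57). Then |TU| = |U − T| = 71.18.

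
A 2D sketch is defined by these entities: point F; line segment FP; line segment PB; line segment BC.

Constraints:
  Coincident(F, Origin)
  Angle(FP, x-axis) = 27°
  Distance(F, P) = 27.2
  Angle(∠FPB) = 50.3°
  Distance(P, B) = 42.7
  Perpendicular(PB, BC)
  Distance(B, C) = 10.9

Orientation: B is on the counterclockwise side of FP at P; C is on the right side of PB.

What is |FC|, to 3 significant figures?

40.7

F is at the origin; FP runs at 27.0° with length 27.2, so P = 27.2·(cos 27.0°, sin 27.0°) = (24.2, 12.3). ∠FPB = 50.3°, so PB runs at 27.0° + (180° − 50.3°) = 157° from the x-axis; with |PB| = 42.7, B = P + 42.7·(cos 157°, sin 157°) = (-15.0, 29.2). PB is perpendicular to BC; with |BC| = 10.9 on the right of PB, C = B + 10.9·(0.396, 0.918) = (-10.7, 39.2). Then |FC| = |C − F| = 40.7.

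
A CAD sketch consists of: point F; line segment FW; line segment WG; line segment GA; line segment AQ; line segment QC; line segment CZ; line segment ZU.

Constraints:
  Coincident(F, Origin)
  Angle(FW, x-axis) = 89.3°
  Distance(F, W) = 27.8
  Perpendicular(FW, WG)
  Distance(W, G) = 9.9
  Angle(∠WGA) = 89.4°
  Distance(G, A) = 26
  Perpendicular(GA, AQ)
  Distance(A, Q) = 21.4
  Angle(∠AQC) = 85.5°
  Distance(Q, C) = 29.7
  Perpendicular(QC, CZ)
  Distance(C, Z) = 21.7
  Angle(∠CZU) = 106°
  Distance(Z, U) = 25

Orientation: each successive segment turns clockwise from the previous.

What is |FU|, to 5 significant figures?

17.959

QC is perpendicular to CZ, so CZ runs at -5.8000°; with |CZ| = 21.7, Z = (12.845, 29.524). ∠CZU = 106.0° gives ZU at -79.800° from the x-axis; with |ZU| = 25.0, U = (17.272, 4.9193). Then |FU| = |U − F| = 17.959.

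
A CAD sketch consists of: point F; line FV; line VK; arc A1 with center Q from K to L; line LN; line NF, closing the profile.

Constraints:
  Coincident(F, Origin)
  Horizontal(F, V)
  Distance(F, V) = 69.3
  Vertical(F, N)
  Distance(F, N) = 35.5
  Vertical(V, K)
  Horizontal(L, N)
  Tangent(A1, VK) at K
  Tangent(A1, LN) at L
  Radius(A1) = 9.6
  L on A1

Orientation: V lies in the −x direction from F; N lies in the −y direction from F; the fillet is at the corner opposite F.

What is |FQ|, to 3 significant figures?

65.1

F is at the origin; F and V share the same y with |FV| = 69.3 and V on the −x side, so V = (-69.3, 0.00). F and N share the same x with |FN| = 35.5 and N on the −y side, so N = (0.00, -35.5). The virtual corner opposite F is at (-69.3, -35.5). Tangency of A1 to VK means the radius QK is perpendicular to VK and tangency of A1 to LN means the radius QL is perpendicular to LN, with radius 9.6, so the center Q sits 9.6 in from both sides at Q = (-59.7, -25.9). Then |FQ| = |Q − F| = 65.1.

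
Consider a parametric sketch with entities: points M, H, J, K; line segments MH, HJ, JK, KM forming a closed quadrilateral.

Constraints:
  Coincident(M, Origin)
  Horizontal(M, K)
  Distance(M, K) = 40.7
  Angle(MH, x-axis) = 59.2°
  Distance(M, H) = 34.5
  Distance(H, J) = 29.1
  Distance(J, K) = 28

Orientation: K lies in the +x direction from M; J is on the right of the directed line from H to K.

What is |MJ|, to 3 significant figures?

12.8

Checks: |HJ| = 29.10 ✓; |JK| = 28.00 ✓.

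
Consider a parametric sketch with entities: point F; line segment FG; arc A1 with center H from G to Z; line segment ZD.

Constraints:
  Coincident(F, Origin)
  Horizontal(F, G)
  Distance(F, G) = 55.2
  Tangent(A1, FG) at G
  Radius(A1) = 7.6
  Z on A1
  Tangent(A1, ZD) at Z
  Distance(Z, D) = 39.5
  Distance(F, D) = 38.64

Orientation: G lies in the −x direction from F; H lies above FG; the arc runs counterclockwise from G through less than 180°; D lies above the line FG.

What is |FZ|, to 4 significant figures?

49.70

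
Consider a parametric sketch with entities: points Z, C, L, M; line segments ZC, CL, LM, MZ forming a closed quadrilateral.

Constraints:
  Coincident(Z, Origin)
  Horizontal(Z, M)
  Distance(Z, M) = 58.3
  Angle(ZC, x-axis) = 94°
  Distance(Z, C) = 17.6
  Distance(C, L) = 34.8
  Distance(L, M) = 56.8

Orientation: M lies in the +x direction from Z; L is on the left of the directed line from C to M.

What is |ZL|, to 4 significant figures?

48.76

Z is at the origin; Z and M share the same y with |ZM| = 58.3 and M in +x, so M = (58.3, 0). ZC runs at 94.0° with |ZC| = 17.6, so C = (-1.228, 17.56). L is determined by |CL| = 34.8 and |LM| = 56.8 together: it lies at the intersection of circle(C, 34.8) and circle(M, 56.8). With |CM| = 62.06, the foot of the radical line on CM is 14.80 from C and the perpendicular offset is √(34.8² − 14.80²) = 31.50. Taking the left-of-CM solution: L = (21.87, 43.58).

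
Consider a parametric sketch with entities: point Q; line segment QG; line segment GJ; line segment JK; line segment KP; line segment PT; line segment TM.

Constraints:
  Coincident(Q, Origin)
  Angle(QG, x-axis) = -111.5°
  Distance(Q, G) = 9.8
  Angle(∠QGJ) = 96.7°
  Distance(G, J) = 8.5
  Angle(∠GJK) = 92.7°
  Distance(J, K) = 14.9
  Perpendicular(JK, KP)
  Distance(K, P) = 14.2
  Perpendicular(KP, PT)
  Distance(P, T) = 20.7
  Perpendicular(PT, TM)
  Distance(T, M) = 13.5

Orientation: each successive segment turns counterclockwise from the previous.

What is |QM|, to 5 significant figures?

17.755

Q is at the origin; QG runs at -111.5° with length 9.8, so G = (-3.5917, -9.1181). ∠QGJ = 96.7° gives GJ at -28.200° from the x-axis; with |GJ| = 8.5, J = (3.8994, -13.135). ∠GJK = 92.7° gives JK at 59.100° from the x-axis; with |JK| = 14.9, K = (11.551, -0.34961). The perpendicularity gives KP at right angles to JK, so KP runs at 149.10°; with |KP| = 14.2, P = (-0.63339, 6.9427). KP ⟂ PT, so PT runs at -120.90°; with |PT| = 20.7, T = (-11.264, -10.819). The perpendicularity gives TM at right angles to PT, so TM runs at -30.900°; with |TM| = 13.5, M = (0.32018, -17.752). Then |QM| = |M − Q| = 17.755.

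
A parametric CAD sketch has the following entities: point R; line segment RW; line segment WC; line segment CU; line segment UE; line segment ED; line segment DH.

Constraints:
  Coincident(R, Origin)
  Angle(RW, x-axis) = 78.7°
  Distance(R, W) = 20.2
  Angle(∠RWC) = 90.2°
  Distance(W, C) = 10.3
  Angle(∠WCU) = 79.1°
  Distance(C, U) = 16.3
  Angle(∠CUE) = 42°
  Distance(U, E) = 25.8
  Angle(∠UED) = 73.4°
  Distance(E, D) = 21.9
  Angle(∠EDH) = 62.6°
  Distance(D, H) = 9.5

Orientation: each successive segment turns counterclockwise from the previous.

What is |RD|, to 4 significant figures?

35.20

R is at the origin; RW runs at 78.7° with length 20.2, so W = (3.958, 19.81). ∠RWC = 90.2° gives WC at 168.5° from the x-axis; with |WC| = 10.3, C = (-6.135, 21.86). ∠WCU = 79.1° gives CU at -90.60° from the x-axis; with |CU| = 16.3, U = (-6.306, 5.563). ∠CUE = 42.0° gives UE at 47.40° from the x-axis; with |UE| = 25.8, E = (11.16, 24.55). ∠UED = 73.4° gives ED at 154.0° from the x-axis; with |ED| = 21.9, D = (-8.526, 34.15). Then |RD| = |D − R| = 35.20.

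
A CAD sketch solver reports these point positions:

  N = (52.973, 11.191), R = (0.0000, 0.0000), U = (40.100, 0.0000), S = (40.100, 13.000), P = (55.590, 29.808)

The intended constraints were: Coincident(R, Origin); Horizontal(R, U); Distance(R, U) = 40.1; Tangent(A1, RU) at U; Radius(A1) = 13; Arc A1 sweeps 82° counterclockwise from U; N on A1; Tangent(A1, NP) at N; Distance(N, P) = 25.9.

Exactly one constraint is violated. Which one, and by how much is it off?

Distance(N, P) = 25.9 — off by 7.10.

R = (0.00, 0.00) ✓; R.y = 0.00, U.y = 0.00 ✓; |RU| = 40.10 ✓; ∠(SU, UR) = 90.00° ✓; |SU| = 13.00 ✓; bearing(S→N) − bearing(S→U) = 82.00° ✓; |SN| = 13.00 ✓; ∠(SN, NP) = 90.00° ✓; |NP| = 18.80 ✗.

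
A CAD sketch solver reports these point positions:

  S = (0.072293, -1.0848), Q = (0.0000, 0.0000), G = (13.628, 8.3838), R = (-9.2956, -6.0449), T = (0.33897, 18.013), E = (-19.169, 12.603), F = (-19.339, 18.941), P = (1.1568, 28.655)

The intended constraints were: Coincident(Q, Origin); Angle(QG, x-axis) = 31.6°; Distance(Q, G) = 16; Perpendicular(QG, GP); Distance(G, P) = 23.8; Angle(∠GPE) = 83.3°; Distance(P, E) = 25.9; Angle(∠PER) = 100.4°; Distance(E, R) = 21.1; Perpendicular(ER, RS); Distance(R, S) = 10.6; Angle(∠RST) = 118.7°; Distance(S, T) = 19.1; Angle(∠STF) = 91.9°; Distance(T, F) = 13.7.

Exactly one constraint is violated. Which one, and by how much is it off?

Distance(T, F) = 13.7 — off by 6.00.

Q = (0.00, 0.00) ✓; QG at 31.60° ✓; |QG| = 16.00 ✓; ∠(QG, GP) = 90.00° ✓; |GP| = 23.80 ✓; ∠GPE = 83.30° ✓; |PE| = 25.90 ✓; ∠PER = 100.4° ✓; |ER| = 21.10 ✓; ∠(ER, RS) = 90.00° ✓; |RS| = 10.60 ✓; ∠RST = 118.7° ✓; |ST| = 19.10 ✓; ∠STF = 91.90° ✓; |TF| = 19.70 ✗.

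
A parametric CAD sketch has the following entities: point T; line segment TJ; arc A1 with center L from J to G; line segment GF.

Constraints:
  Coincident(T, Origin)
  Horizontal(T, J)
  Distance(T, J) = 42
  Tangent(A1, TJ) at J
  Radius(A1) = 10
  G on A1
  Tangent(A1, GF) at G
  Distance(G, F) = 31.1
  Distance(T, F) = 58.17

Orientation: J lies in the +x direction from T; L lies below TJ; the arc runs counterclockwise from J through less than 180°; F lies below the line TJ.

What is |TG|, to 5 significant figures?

34.569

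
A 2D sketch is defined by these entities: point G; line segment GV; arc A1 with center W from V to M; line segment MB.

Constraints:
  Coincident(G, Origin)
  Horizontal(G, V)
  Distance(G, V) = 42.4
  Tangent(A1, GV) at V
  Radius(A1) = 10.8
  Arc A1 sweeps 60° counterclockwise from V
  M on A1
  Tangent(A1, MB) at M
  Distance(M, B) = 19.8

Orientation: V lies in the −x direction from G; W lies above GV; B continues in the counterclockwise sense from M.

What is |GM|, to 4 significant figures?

33.49

G is at the origin; GV is horizontal with |GV| = 42.4 and V on the −x side, so V = (-42.40, 0.000). The tangent condition forces WV to be normal to GV, so W = V + (0, 10.8) = (-42.40, 10.80). On A1, V sits at bearing -90° from W; a 60° counterclockwise sweep puts M at bearing -30°, so M = W + 10.8·(cos -30°, sin -30°) = (-33.05, 5.400). Then |GM| = |M − G| = 33.49.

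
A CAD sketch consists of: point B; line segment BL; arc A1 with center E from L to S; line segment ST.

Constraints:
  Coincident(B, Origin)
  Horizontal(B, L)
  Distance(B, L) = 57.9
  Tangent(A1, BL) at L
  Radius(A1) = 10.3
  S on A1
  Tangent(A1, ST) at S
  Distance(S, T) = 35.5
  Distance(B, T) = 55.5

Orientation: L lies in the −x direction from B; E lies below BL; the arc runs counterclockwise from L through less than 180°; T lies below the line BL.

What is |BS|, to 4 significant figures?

67.04

Checks: ∠(EL, LB) = 90.00° ✓; |ES| = 10.30 ✓; ∠(ES, ST) = 90.00° ✓; |ST| = 35.50 ✓; |BT| = 55.50 ✓.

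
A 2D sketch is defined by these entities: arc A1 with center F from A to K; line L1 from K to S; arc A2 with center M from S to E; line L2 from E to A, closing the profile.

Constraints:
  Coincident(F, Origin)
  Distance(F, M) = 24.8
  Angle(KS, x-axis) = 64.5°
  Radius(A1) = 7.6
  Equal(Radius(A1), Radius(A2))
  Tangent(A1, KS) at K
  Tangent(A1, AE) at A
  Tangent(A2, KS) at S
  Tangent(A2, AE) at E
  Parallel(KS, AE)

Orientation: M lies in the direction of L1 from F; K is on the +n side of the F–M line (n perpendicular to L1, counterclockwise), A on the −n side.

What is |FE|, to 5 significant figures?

25.938

Tangency of A1 to both parallel lines with radius 7.6 puts K and A at F ± 7.6·n: K = (-6.8596, 3.2719), A = (6.8596, -3.2719). Equal radii place S and E the same way about M: S = M + 7.6·n = (3.8170, 25.656), E = M − 7.6·n = (17.536, 19.112). Then |FE| = |E − F| = 25.938.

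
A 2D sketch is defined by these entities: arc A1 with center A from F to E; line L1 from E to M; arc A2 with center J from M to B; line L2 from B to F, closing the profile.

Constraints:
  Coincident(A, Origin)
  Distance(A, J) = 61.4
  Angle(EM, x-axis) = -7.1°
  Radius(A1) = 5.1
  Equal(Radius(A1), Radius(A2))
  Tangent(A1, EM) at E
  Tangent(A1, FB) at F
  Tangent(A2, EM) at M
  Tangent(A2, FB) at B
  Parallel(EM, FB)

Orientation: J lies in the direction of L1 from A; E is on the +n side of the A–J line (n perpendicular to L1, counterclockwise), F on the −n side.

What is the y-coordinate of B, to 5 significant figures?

-12.650

Tangency of A1 to both parallel lines with radius 5.1 puts E and F at A ± 5.1·n: E = (0.63037, 5.0609), F = (-0.63037, -5.0609). Equal radii place M and B the same way about J: M = J + 5.1·n = (61.560, -2.5282), B = J − 5.1·n = (60.299, -12.650). So B.y = -12.650.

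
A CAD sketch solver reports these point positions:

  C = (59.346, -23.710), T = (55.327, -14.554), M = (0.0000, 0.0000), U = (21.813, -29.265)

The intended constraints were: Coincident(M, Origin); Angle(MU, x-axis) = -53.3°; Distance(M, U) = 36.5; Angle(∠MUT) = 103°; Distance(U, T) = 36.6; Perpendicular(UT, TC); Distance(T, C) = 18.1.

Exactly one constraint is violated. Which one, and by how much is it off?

Distance(T, C) = 18.1 — off by 8.10.

M = (0.00, 0.00) ✓; MU at -53.30° ✓; |MU| = 36.50 ✓; ∠MUT = 103.0° ✓; |UT| = 36.60 ✓; ∠(UT, TC) = 90.00° ✓; |TC| = 9.999 ✗.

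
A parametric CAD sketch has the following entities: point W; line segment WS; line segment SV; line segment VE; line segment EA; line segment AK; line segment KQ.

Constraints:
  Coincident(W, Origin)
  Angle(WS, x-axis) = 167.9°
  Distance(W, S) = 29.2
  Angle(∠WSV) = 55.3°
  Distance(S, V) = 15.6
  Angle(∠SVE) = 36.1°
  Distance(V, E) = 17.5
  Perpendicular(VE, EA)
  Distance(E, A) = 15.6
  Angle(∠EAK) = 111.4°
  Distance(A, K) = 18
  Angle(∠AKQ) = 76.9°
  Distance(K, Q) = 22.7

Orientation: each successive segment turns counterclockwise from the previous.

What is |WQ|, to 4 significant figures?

25.29

∠EAK = 111.4° gives AK at -124.9° from the x-axis; with |AK| = 18.0, K = (-43.94, -2.386). ∠AKQ = 76.9° gives KQ at -21.80° from the x-axis; with |KQ| = 22.7, Q = (-22.86, -10.82). Then |WQ| = |Q − W| = 25.29.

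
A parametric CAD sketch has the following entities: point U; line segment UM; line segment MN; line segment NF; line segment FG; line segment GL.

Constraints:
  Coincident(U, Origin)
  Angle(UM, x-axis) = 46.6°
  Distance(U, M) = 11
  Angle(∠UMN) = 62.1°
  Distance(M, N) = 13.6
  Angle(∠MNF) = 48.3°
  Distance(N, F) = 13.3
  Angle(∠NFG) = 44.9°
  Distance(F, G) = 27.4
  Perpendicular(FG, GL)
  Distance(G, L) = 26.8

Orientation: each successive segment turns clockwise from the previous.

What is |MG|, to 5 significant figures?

17.723

U is at the origin; UM runs at 46.6° with length 11.0, so M = (7.5580, 7.9923). ∠UMN = 62.1° gives MN at -71.300° from the x-axis; with |MN| = 13.6, N = (11.918, -4.8897). ∠MNF = 48.3° gives NF at 157.00° from the x-axis; with |NF| = 13.3, F = (-0.32442, 0.30699). ∠NFG = 44.9° gives FG at 21.900° from the x-axis; with |FG| = 27.4, G = (25.098, 10.527). Then |MG| = |G − M| = 17.723.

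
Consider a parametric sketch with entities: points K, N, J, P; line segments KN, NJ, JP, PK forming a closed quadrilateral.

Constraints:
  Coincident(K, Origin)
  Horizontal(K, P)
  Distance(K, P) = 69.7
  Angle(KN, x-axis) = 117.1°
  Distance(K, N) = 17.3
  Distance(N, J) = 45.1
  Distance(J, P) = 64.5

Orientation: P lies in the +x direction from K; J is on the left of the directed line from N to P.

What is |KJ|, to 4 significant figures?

52.64

Checks: |NJ| = 45.10 ✓; |JP| = 64.50 ✓.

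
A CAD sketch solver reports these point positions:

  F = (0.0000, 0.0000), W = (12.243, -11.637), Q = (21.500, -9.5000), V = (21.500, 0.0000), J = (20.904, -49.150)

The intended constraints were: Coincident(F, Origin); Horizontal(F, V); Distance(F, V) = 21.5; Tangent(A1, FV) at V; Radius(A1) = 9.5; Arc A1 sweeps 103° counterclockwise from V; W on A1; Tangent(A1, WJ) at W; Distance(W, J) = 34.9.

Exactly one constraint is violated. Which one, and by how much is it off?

Distance(W, J) = 34.9 — off by 3.60.

F = (0.00, 0.00) ✓; F.y = 0.00, V.y = 0.00 ✓; |FV| = 21.50 ✓; ∠(QV, VF) = 90.00° ✓; |QV| = 9.500 ✓; bearing(Q→W) − bearing(Q→V) = 103.0° ✓; |QW| = 9.500 ✓; ∠(QW, WJ) = 90.00° ✓; |WJ| = 38.50 ✗.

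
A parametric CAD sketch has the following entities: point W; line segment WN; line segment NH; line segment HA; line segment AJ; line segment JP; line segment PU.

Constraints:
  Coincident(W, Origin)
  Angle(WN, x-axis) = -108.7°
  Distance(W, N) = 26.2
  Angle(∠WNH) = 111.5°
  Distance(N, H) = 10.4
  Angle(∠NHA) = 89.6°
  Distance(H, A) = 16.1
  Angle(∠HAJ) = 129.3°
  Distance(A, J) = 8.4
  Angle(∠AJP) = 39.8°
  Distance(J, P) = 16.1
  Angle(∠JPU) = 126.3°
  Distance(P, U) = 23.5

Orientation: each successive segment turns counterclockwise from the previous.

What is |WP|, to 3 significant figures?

25.0

W is at the origin; WN runs at -108.7° with length 26.2, so N = (-8.40, -24.8). ∠WNH = 111.5° gives NH at -40.2° from the x-axis; with |NH| = 10.4, H = (-0.457, -31.5). ∠NHA = 89.6° gives HA at 50.2° from the x-axis; with |HA| = 16.1, A = (9.85, -19.2). ∠HAJ = 129.3° gives AJ at 101° from the x-axis; with |AJ| = 8.4, J = (8.26, -10.9). ∠AJP = 39.8° gives JP at -119° from the x-axis; with |JP| = 16.1, P = (0.480, -25.0). Then |WP| = |P − W| = 25.0.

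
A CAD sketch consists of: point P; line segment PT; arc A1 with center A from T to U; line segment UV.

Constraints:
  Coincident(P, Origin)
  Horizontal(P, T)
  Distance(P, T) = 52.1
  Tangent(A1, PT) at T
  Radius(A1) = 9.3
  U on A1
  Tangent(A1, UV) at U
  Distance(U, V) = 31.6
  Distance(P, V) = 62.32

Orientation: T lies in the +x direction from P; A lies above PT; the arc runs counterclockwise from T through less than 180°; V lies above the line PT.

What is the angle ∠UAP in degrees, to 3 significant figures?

164°

P is at the origin; PT is horizontal with |PT| = 52.1 and T on the +x side, so T = (52.1, 0.00). A1 meets PT tangentially, so AT is at right angles to PT, so A = T + (0, 9.3) = (52.1, 9.30). Since AU ⟂ UV (tangency), |AV| = √(9.3² + 31.6²) = 32.9 regardless of where U sits on A1. So V lies on both circle(P, 62.32) and circle(A, 32.9); the above-PT intersection is V = (46.3, 41.7). U is the foot of the tangent from V: U = (60.4, 13.5).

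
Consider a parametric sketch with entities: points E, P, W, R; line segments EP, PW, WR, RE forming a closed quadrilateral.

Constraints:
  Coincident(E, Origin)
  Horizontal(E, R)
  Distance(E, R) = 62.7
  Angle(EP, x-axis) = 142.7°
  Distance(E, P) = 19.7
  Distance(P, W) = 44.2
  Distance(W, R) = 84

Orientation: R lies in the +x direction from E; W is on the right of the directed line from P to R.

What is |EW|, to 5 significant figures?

35.513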